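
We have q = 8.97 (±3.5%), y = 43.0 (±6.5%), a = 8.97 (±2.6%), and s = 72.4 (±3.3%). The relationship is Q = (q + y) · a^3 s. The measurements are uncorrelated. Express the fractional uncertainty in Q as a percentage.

10.1%

Let u = q + y = 52.0. δu = √(δq² + δy²) = √(0.0986 + 7.81) = 2.81, so δu/u = 0.0541.
Q is then a monomial in u, a, s:
δQ/Q = √((δu/u)² + (3·δa/a)² + (1·δs/s)²) = √(0.00293 + 0.00608 + 0.00109) = 0.101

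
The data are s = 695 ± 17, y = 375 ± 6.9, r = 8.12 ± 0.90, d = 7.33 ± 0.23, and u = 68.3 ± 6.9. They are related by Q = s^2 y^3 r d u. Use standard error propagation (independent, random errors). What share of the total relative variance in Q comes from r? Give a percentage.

42.5%

(δQ/Q)² = (2·δs/s)² + (3·δy/y)² + (1·δr/r)² + (1·δd/d)² + (1·δu/u)²
  s term: (2×0.0245)² = 0.00239
  y term: (3×0.0184)² = 0.00305
  r term: (1×0.111)² = 0.0123
  d term: (1×0.0314)² = 0.000985
  u term: (1×0.101)² = 0.0102
Total = 0.0289. Share from r = 0.0123/0.0289 = 0.425.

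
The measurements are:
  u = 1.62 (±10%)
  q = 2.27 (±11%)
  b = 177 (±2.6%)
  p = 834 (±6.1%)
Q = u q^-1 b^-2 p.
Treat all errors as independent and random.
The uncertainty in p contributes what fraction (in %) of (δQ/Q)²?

13.0%

(δQ/Q)² = (1·δu/u)² + (-1·δq/q)² + (-2·δb/b)² + (1·δp/p)²
  u term: (1×0.100)² = 0.0100
  q term: (-1×0.110)² = 0.0121
  b term: (-2×0.0260)² = 0.00270
  p term: (1×0.0610)² = 0.00372
Total = 0.0285. Share from p = 0.00372/0.0285 = 0.130.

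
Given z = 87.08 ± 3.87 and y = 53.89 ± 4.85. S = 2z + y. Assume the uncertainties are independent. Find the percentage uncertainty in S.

4.01%

S is a linear combination, so absolute uncertainties add in quadrature:
  (2·δz)² = 59.9;  (δy)² = 23.5
δS = √(83.4) = 9.13
S = 228.1, so δS/S = 9.13/228.1 = 0.0401.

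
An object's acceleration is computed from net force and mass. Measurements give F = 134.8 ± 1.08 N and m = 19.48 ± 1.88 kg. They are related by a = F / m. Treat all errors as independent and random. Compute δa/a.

0.0968

Products/powers → add relative errors in quadrature, weighted by exponent:
  (1·δF/F)² = (1×0.00801)² = 6.42e-05;  (-1·δm/m)² = (-1×0.0965)² = 0.00931
δa/a = √(0.00938) = 0.0968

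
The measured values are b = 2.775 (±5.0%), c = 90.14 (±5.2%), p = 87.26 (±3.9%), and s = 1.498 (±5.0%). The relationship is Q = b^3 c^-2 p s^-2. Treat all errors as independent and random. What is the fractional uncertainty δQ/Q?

0.212

Since Q is a product/quotient, work with relative uncertainties:
  (3·δb/b)² = (3×0.0500)² = 0.0225;  (-2·δc/c)² = (-2×0.0520)² = 0.0108;  (1·δp/p)² = (1×0.0390)² = 0.00152;  (-2·δs/s)² = (-2×0.0500)² = 0.0100
δQ/Q = √(0.0448) = 0.212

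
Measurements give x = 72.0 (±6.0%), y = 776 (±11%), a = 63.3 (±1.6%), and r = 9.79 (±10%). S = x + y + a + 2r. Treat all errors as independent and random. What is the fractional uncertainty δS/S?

0.0918

Absolute uncertainties add in quadrature for a linear combination:
  (δx)² = 18.7;  (δy)² = 7290;  (δa)² = 1.03;  (2·δr)² = 3.83
δS = √(7310) = 85.5
S = 931, so δS/S = 85.5/931 = 0.0918.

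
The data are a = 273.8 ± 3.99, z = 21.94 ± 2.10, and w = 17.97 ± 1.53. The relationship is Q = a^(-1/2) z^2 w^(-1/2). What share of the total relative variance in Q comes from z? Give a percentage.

95.2%

(δQ/Q)² = (−½·δa/a)² + (2·δz/z)² + (−½·δw/w)²
  a term: (-0.5×0.0146)² = 5.31e-05
  z term: (2×0.0957)² = 0.0366
  w term: (-0.5×0.0851)² = 0.00181
Total = 0.0385. Share from z = 0.0366/0.0385 = 0.952.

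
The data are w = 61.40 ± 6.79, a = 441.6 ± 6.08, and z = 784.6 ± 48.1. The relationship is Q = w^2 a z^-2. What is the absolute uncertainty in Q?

Each factor contributes (exponent × relative error)² to (δQ/Q)²:
  (2·δw/w)² = (2×0.111)² = 0.0489;  (1·δa/a)² = (1×0.0138)² = 0.000190;  (-2·δz/z)² = (-2×0.0613)² = 0.0150
δQ/Q = √(0.0641) = 0.253
Q = 2.704, so δQ = 0.253 × 2.704 = 0.685.

0.685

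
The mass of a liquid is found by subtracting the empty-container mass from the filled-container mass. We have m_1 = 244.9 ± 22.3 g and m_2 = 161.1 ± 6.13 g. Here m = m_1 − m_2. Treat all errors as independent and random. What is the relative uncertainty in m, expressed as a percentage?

27.6%

Each term contributes (cᵢ δxᵢ)² to (δm)²:
  (δm_1)² = 497;  (δm_2)² = 37.6
δm = √(535) = 23.1 g
m = 83.80 g, so δm/m = 23.1/83.80 = 0.276.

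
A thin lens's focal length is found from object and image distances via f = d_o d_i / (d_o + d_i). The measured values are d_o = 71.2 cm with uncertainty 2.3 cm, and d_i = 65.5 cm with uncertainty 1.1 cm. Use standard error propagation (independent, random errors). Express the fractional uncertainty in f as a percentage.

1.78%

∂f/∂d_o = (d_i/(d_o+d_i))² = 0.230;  ∂f/∂d_i = (d_o/(d_o+d_i))² = 0.271
δf = √((∂f/∂d_o · δd_o)² + (∂f/∂d_i · δd_i)²) = √(0.279 + 0.0890) = 0.607 cm
f = 34.1 cm, so δf/f = 0.607/34.1 = 0.0178.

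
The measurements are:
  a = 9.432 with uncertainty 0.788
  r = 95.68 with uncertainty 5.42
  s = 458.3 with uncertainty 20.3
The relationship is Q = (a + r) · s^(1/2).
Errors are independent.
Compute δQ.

Let u = a + r = 105.1. δu = √(δa² + δr²) = √(0.621 + 29.4) = 5.48, so δu/u = 0.0521.
Q is then a monomial in u, s:
δQ/Q = √((δu/u)² + (½·δs/s)²) = √(0.00272 + 0.000490) = 0.0566
Q = 2250, so δQ = 0.0566 × 2250 = 127.

127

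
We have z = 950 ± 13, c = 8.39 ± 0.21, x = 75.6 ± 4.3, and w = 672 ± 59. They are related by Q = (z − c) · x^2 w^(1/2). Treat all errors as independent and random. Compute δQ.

Let u = z − c = 942. δu = √(δz² + δc²) = √(169 + 0.0441) = 13.0, so δu/u = 0.0138.
Q is then a monomial in u, x, w:
δQ/Q = √((δu/u)² + (2·δx/x)² + (½·δw/w)²) = √(0.000191 + 0.0129 + 0.00193) = 0.123
Q = 1.4e+08, so δQ = 0.123 × 1.4e+08 = 1.71e+07.

1.71e+07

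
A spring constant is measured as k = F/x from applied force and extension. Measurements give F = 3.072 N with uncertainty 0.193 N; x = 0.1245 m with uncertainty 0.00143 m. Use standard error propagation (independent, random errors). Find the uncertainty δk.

Each factor contributes (exponent × relative error)² to (δk/k)²:
  (1·δF/F)² = (1×0.0628)² = 0.00395;  (-1·δx/x)² = (-1×0.0115)² = 0.000132
δk/k = √(0.00408) = 0.0639
k = 24.67 N/m, so δk = 0.0639 × 24.67 = 1.58 N/m.

1.58 N/m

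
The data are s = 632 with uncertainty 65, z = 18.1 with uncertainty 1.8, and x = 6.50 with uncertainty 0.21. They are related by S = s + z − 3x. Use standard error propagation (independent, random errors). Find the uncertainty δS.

65.0

Absolute uncertainties add in quadrature for a linear combination:
  (δs)² = 4220;  (δz)² = 3.24;  (3·δx)² = 0.397
δS = √(4230) = 65.0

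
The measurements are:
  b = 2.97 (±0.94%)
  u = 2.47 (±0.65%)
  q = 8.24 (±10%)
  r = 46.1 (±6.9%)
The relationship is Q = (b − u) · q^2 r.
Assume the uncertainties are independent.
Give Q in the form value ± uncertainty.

1570 ± 346

Let w = b − u = 0.500. δw = √(δb² + δu²) = √(0.000779 + 0.000258) = 0.0322, so δw/w = 0.0644.
Q is then a monomial in w, q, r:
δQ/Q = √((δw/w)² + (2·δq/q)² + (1·δr/r)²) = √(0.00415 + 0.0400 + 0.00476) = 0.221
Q = 1570, so δQ = 0.221 × 1570 = 346.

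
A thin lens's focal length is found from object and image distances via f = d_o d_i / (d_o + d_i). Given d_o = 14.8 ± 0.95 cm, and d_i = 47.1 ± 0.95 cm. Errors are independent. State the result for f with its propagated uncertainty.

∂f/∂d_o = (d_i/(d_o+d_i))² = 0.579;  ∂f/∂d_i = (d_o/(d_o+d_i))² = 0.0572
δf = √((∂f/∂d_o · δd_o)² + (∂f/∂d_i · δd_i)²) = √(0.303 + 0.00295) = 0.553 cm
f = 11.3 cm.

11.3 ± 0.553 cm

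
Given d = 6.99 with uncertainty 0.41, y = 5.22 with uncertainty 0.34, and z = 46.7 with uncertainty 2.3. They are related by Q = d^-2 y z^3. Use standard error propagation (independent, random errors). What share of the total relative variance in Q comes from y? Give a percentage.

10.7%

(δQ/Q)² = (-2·δd/d)² + (1·δy/y)² + (3·δz/z)²
  d term: (-2×0.0587)² = 0.0138
  y term: (1×0.0651)² = 0.00424
  z term: (3×0.0493)² = 0.0218
Total = 0.0398. Share from y = 0.00424/0.0398 = 0.107.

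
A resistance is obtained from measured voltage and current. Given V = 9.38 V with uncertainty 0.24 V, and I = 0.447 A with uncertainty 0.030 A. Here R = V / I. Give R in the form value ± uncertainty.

Products/powers → add relative errors in quadrature, weighted by exponent:
  (1·δV/V)² = (1×0.0256)² = 0.000655;  (-1·δI/I)² = (-1×0.0671)² = 0.00450
δR/R = √(0.00516) = 0.0718
R = 21.0 Ω, so δR = 0.0718 × 21.0 = 1.51 Ω.

21.0 ± 1.51 Ω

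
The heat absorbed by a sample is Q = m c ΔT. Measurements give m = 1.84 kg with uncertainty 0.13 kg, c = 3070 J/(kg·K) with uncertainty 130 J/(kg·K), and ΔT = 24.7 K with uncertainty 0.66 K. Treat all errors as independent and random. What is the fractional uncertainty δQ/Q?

For a monomial Q ∝ m, c, ΔT, fractional errors add in quadrature:
  (1·δm/m)² = (1×0.0707)² = 0.00499;  (1·δc/c)² = (1×0.0423)² = 0.00179;  (1·δΔT/ΔT)² = (1×0.0267)² = 0.000714
δQ/Q = √(0.00750) = 0.0866

0.0866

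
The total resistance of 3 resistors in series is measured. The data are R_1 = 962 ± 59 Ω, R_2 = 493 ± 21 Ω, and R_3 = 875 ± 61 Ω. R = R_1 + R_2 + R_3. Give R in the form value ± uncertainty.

R is a linear combination, so absolute uncertainties add in quadrature:
  (δR_1)² = 3480;  (δR_2)² = 441;  (δR_3)² = 3720
δR = √(7640) = 87.4 Ω
R = 2330 Ω.

2330 ± 87.4 Ω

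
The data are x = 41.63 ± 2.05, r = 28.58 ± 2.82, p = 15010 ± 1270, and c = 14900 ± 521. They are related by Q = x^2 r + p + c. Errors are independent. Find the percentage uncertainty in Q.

8.86%

Let w = x^2·r = 49530. δw/w = √((2·δx/x)² + (1·δr/r)²) = √(0.00970 + 0.00974) = 0.139, so δw = 6910.
Q = w + p + c: δQ = √(δw² + δp² + δc²) = √(4.77e+07 + 1.61e+06 + 2.71e+05) = 7040
Q = 79440, so δQ/Q = 7040/79440 = 0.0886.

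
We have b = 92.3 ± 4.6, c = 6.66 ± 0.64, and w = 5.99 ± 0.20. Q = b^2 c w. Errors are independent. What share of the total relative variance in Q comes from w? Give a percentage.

5.50%

(δQ/Q)² = (2·δb/b)² + (1·δc/c)² + (1·δw/w)²
  b term: (2×0.0498)² = 0.00994
  c term: (1×0.0961)² = 0.00923
  w term: (1×0.0334)² = 0.00111
Total = 0.0203. Share from w = 0.00111/0.0203 = 0.0550.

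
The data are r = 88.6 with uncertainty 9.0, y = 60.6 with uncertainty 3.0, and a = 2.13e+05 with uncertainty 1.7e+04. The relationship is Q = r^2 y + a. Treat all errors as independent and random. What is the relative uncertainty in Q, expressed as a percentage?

14.7%

Let p = r^2·y = 4.76e+05. δp/p = √((2·δr/r)² + (1·δy/y)²) = √(0.0413 + 0.00245) = 0.209, so δp = 99500.
Q = p + a: δQ = √(δp² + δa²) = √(9.89e+09 + 2.89e+08) = 1.01e+05
Q = 6.89e+05, so δQ/Q = 1.01e+05/6.89e+05 = 0.147.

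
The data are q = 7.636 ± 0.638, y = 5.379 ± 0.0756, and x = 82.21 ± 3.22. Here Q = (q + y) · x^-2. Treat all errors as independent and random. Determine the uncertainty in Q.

Let u = q + y = 13.02. δu = √(δq² + δy²) = √(0.407 + 0.00572) = 0.642, so δu/u = 0.0494.
Q is then a monomial in u, x:
δQ/Q = √((δu/u)² + (-2·δx/x)²) = √(0.00244 + 0.00614) = 0.0926
Q = 0.001926, so δQ = 0.0926 × 0.001926 = 0.000178.

0.000178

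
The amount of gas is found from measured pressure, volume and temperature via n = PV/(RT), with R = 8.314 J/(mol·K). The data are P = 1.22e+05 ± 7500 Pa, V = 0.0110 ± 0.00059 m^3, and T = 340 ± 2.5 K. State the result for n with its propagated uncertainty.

0.475 ± 0.0389 mol

Relative error in a monomial: (δn/n)² = Σ (nᵢ · δxᵢ/xᵢ)².
  (1·δP/P)² = (1×0.0615)² = 0.00378;  (1·δV/V)² = (1×0.0536)² = 0.00288;  (-1·δT/T)² = (-1×0.00735)² = 5.41e-05
δn/n = √(0.00671) = 0.0819
n = 0.475 mol, so δn = 0.0819 × 0.475 = 0.0389 mol.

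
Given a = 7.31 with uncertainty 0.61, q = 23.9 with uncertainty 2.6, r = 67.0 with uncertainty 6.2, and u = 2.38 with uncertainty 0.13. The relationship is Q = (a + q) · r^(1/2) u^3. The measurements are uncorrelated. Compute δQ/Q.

0.191

Let w = a + q = 31.2. δw = √(δa² + δq²) = √(0.372 + 6.76) = 2.67, so δw/w = 0.0856.
Q is then a monomial in w, r, u:
δQ/Q = √((δw/w)² + (½·δr/r)² + (3·δu/u)²) = √(0.00732 + 0.00214 + 0.0269) = 0.191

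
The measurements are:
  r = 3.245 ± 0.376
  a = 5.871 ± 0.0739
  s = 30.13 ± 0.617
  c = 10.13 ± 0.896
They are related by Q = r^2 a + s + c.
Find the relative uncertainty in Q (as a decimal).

0.141

Let p = r^2·a = 61.82. δp/p = √((2·δr/r)² + (1·δa/a)²) = √(0.0537 + 0.000158) = 0.232, so δp = 14.3.
Q = p + s + c: δQ = √(δp² + δs² + δc²) = √(206 + 0.381 + 0.803) = 14.4
Q = 102.1, so δQ/Q = 14.4/102.1 = 0.141.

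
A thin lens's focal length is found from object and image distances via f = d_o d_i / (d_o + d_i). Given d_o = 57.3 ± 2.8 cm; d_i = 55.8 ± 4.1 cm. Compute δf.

1.25 cm

∂f/∂d_o = (d_i/(d_o+d_i))² = 0.243;  ∂f/∂d_i = (d_o/(d_o+d_i))² = 0.257
δf = √((∂f/∂d_o · δd_o)² + (∂f/∂d_i · δd_i)²) = √(0.465 + 1.11) = 1.25 cm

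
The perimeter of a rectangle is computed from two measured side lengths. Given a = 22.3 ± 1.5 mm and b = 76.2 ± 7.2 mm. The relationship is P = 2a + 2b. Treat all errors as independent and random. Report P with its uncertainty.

197 ± 14.7 mm

P is a linear combination, so absolute uncertainties add in quadrature:
  (2·δa)² = 9.00;  (2·δb)² = 207
δP = √(216) = 14.7 mm
P = 197 mm.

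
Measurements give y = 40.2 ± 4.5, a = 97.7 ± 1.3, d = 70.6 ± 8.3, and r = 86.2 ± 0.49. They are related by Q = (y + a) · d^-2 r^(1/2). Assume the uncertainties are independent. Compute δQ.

0.0610

Let u = y + a = 138. δu = √(δy² + δa²) = √(20.2 + 1.69) = 4.68, so δu/u = 0.0340.
Q is then a monomial in u, d, r:
δQ/Q = √((δu/u)² + (-2·δd/d)² + (½·δr/r)²) = √(0.00115 + 0.0553 + 8.08e-06) = 0.238
Q = 0.257, so δQ = 0.238 × 0.257 = 0.0610.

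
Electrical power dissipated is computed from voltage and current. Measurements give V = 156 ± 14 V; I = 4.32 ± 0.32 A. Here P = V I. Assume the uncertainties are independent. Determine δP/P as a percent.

11.6%

Since P is a product/quotient, work with relative uncertainties:
  (1·δV/V)² = (1×0.0897)² = 0.00805;  (1·δI/I)² = (1×0.0741)² = 0.00549
δP/P = √(0.0135) = 0.116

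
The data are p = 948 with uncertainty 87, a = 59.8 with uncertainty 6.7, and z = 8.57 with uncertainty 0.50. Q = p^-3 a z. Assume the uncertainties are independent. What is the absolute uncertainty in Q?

Each factor contributes (exponent × relative error)² to (δQ/Q)²:
  (-3·δp/p)² = (-3×0.0918)² = 0.0758;  (1·δa/a)² = (1×0.112)² = 0.0126;  (1·δz/z)² = (1×0.0583)² = 0.00340
δQ/Q = √(0.0918) = 0.303
Q = 6.02e-07, so δQ = 0.303 × 6.02e-07 = 1.82e-07.

1.82e-07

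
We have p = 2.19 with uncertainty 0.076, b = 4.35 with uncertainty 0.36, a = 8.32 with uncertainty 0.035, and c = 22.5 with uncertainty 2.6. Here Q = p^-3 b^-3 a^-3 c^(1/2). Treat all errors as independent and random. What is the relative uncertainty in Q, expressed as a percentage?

27.6%

For a monomial Q ∝ p^-3, b^-3, a^-3, c^(1/2), fractional errors add in quadrature:
  (-3·δp/p)² = (-3×0.0347)² = 0.0108;  (-3·δb/b)² = (-3×0.0828)² = 0.0616;  (-3·δa/a)² = (-3×0.00421)² = 0.000159;  (½·δc/c)² = (0.5×0.116)² = 0.00334
δQ/Q = √(0.0760) = 0.276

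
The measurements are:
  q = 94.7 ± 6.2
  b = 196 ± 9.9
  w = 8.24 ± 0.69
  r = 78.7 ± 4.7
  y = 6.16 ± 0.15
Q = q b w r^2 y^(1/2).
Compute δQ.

Products/powers → add relative errors in quadrature, weighted by exponent:
  (1·δq/q)² = (1×0.0655)² = 0.00429;  (1·δb/b)² = (1×0.0505)² = 0.00255;  (1·δw/w)² = (1×0.0837)² = 0.00701;  (2·δr/r)² = (2×0.0597)² = 0.0143;  (½·δy/y)² = (0.5×0.0244)² = 0.000148
δQ/Q = √(0.0283) = 0.168
Q = 2.35e+09, so δQ = 0.168 × 2.35e+09 = 3.95e+08.

3.95e+08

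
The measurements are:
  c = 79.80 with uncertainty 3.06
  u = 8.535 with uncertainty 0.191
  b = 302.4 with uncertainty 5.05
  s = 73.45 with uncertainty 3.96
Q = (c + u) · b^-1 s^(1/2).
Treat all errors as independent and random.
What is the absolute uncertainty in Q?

0.118

Let w = c + u = 88.33. δw = √(δc² + δu²) = √(9.36 + 0.0365) = 3.07, so δw/w = 0.0347.
Q is then a monomial in w, b, s:
δQ/Q = √((δw/w)² + (-1·δb/b)² + (½·δs/s)²) = √(0.00120 + 0.000279 + 0.000727) = 0.0470
Q = 2.503, so δQ = 0.0470 × 2.503 = 0.118.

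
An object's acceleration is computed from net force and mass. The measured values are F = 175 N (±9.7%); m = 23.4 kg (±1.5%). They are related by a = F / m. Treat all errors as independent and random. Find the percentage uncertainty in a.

Since a is a product/quotient, work with relative uncertainties:
  (1·δF/F)² = (1×0.0970)² = 0.00941;  (-1·δm/m)² = (-1×0.0150)² = 0.000225
δa/a = √(0.00963) = 0.0982

9.82%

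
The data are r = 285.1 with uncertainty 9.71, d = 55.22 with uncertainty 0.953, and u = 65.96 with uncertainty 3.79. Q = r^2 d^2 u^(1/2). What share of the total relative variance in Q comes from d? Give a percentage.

17.9%

(δQ/Q)² = (2·δr/r)² + (2·δd/d)² + (½·δu/u)²
  r term: (2×0.0341)² = 0.00464
  d term: (2×0.0173)² = 0.00119
  u term: (0.5×0.0575)² = 0.000825
Total = 0.00666. Share from d = 0.00119/0.00666 = 0.179.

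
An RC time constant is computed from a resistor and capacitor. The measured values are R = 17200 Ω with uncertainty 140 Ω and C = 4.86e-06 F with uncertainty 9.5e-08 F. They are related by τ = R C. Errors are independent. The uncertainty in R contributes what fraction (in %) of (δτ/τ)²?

14.8%

(δτ/τ)² = (1·δR/R)² + (1·δC/C)²
  R term: (1×0.00814)² = 6.63e-05
  C term: (1×0.0195)² = 0.000382
Total = 0.000448. Share from R = 6.63e-05/0.000448 = 0.148.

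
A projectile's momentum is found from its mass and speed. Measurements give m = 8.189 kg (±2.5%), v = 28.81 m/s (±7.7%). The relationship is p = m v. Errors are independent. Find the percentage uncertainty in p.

8.10%

Each factor contributes (exponent × relative error)² to (δp/p)²:
  (1·δm/m)² = (1×0.0250)² = 0.000625;  (1·δv/v)² = (1×0.0770)² = 0.00593
δp/p = √(0.00655) = 0.0810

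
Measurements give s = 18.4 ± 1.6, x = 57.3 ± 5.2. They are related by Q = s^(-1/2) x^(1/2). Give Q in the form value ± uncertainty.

1.76 ± 0.111

Since Q is a product/quotient, work with relative uncertainties:
  (−½·δs/s)² = (-0.5×0.0870)² = 0.00189;  (½·δx/x)² = (0.5×0.0908)² = 0.00206
δQ/Q = √(0.00395) = 0.0628
Q = 1.76, so δQ = 0.0628 × 1.76 = 0.111.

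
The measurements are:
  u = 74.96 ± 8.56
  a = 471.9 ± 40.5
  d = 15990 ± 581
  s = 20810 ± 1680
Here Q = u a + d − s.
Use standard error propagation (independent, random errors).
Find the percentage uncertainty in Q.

17.5%

Let p = u·a = 35370. δp/p = √((1·δu/u)² + (1·δa/a)²) = √(0.0130 + 0.00737) = 0.143, so δp = 5050.
Q = p + d − s: δQ = √(δp² + δd² + δs²) = √(2.55e+07 + 3.38e+05 + 2.82e+06) = 5360
Q = 30550, so δQ/Q = 5360/30550 = 0.175.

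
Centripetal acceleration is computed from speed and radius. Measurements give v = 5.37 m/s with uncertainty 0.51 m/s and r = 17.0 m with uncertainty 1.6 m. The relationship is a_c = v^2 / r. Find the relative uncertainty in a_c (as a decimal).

Each factor contributes (exponent × relative error)² to (δa_c/a_c)²:
  (2·δv/v)² = (2×0.0950)² = 0.0361;  (-1·δr/r)² = (-1×0.0941)² = 0.00886
δa_c/a_c = √(0.0449) = 0.212

0.212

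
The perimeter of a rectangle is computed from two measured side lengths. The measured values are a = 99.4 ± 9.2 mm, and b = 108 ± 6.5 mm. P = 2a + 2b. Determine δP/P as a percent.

Each term contributes (cᵢ δxᵢ)² to (δP)²:
  (2·δa)² = 339;  (2·δb)² = 169
δP = √(508) = 22.5 mm
P = 415 mm, so δP/P = 22.5/415 = 0.0543.

5.43%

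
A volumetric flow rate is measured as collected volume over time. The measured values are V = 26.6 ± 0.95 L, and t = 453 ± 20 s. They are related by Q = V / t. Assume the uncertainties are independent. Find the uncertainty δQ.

0.00333 L/s

Products/powers → add relative errors in quadrature, weighted by exponent:
  (1·δV/V)² = (1×0.0357)² = 0.00128;  (-1·δt/t)² = (-1×0.0442)² = 0.00195
δQ/Q = √(0.00322) = 0.0568
Q = 0.0587 L/s, so δQ = 0.0568 × 0.0587 = 0.00333 L/s.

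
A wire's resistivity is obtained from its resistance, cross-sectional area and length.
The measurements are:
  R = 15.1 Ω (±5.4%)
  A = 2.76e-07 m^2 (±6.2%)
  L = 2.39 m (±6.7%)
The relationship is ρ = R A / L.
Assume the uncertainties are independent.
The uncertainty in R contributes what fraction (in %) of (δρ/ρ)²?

25.9%

(δρ/ρ)² = (1·δR/R)² + (1·δA/A)² + (-1·δL/L)²
  R term: (1×0.0540)² = 0.00292
  A term: (1×0.0620)² = 0.00384
  L term: (-1×0.0670)² = 0.00449
Total = 0.0112. Share from R = 0.00292/0.0112 = 0.259.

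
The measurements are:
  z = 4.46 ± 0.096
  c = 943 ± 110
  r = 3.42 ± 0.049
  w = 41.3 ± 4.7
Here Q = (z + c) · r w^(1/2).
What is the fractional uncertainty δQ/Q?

Let u = z + c = 947. δu = √(δz² + δc²) = √(0.00922 + 12100) = 110, so δu/u = 0.116.
Q is then a monomial in u, r, w:
δQ/Q = √((δu/u)² + (1·δr/r)² + (½·δw/w)²) = √(0.0135 + 0.000205 + 0.00324) = 0.130

0.130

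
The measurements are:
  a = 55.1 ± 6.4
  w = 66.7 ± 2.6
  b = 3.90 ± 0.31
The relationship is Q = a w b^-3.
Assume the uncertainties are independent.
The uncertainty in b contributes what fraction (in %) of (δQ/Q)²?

(δQ/Q)² = (1·δa/a)² + (1·δw/w)² + (-3·δb/b)²
  a term: (1×0.116)² = 0.0135
  w term: (1×0.0390)² = 0.00152
  b term: (-3×0.0795)² = 0.0569
Total = 0.0719. Share from b = 0.0569/0.0719 = 0.791.

79.1%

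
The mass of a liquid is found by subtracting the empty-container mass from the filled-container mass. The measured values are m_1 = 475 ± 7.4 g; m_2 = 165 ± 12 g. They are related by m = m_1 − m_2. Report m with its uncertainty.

310 ± 14.1 g

m is a linear combination, so absolute uncertainties add in quadrature:
  (δm_1)² = 54.8;  (δm_2)² = 144
δm = √(199) = 14.1 g
m = 310 g.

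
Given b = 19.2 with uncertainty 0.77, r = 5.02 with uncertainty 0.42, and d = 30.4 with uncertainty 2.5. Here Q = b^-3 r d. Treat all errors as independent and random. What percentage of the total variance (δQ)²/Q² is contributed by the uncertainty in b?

51.3%

(δQ/Q)² = (-3·δb/b)² + (1·δr/r)² + (1·δd/d)²
  b term: (-3×0.0401)² = 0.0145
  r term: (1×0.0837)² = 0.00700
  d term: (1×0.0822)² = 0.00676
Total = 0.0282. Share from b = 0.0145/0.0282 = 0.513.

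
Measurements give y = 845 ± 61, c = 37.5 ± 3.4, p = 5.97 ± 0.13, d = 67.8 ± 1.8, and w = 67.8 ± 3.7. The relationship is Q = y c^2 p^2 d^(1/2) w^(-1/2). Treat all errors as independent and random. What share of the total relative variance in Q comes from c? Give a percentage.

80.4%

(δQ/Q)² = (1·δy/y)² + (2·δc/c)² + (2·δp/p)² + (½·δd/d)² + (−½·δw/w)²
  y term: (1×0.0722)² = 0.00521
  c term: (2×0.0907)² = 0.0329
  p term: (2×0.0218)² = 0.00190
  d term: (0.5×0.0265)² = 0.000176
  w term: (-0.5×0.0546)² = 0.000745
Total = 0.0409. Share from c = 0.0329/0.0409 = 0.804.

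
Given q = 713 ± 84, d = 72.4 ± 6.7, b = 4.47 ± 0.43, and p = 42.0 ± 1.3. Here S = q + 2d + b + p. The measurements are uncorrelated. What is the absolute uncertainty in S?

Sums and differences: (δS)² = Σ (cᵢ δxᵢ)².
  (δq)² = 7060;  (2·δd)² = 180;  (δb)² = 0.185;  (δp)² = 1.69
δS = √(7240) = 85.1

85.1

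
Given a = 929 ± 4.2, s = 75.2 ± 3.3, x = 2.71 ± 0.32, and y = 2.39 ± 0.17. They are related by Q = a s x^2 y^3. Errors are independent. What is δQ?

2.25e+06

Products/powers → add relative errors in quadrature, weighted by exponent:
  (1·δa/a)² = (1×0.00452)² = 2.04e-05;  (1·δs/s)² = (1×0.0439)² = 0.00193;  (2·δx/x)² = (2×0.118)² = 0.0558;  (3·δy/y)² = (3×0.0711)² = 0.0455
δQ/Q = √(0.103) = 0.321
Q = 7e+06, so δQ = 0.321 × 7e+06 = 2.25e+06.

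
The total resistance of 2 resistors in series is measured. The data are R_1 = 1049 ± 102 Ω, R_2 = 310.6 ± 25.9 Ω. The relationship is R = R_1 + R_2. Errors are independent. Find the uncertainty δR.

105 Ω

Sums and differences: (δR)² = Σ (cᵢ δxᵢ)².
  (δR_1)² = 10400;  (δR_2)² = 671
δR = √(11100) = 105 Ω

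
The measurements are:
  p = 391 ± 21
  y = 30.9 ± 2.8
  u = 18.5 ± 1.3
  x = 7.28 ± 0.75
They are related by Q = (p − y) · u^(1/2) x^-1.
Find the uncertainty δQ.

Let w = p − y = 360. δw = √(δp² + δy²) = √(441 + 7.84) = 21.2, so δw/w = 0.0588.
Q is then a monomial in w, u, x:
δQ/Q = √((δw/w)² + (½·δu/u)² + (-1·δx/x)²) = √(0.00346 + 0.00123 + 0.0106) = 0.124
Q = 213, so δQ = 0.124 × 213 = 26.3.

26.3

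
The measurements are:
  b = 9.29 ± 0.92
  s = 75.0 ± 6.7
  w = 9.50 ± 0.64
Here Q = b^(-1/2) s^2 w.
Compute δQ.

3460

Products/powers → add relative errors in quadrature, weighted by exponent:
  (−½·δb/b)² = (-0.5×0.0990)² = 0.00245;  (2·δs/s)² = (2×0.0893)² = 0.0319;  (1·δw/w)² = (1×0.0674)² = 0.00454
δQ/Q = √(0.0389) = 0.197
Q = 17500, so δQ = 0.197 × 17500 = 3460.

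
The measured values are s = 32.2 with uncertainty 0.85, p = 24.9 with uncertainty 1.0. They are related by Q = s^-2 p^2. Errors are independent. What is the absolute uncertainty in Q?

For a monomial Q ∝ s^-2, p^2, fractional errors add in quadrature:
  (-2·δs/s)² = (-2×0.0264)² = 0.00279;  (2·δp/p)² = (2×0.0402)² = 0.00645
δQ/Q = √(0.00924) = 0.0961
Q = 0.598, so δQ = 0.0961 × 0.598 = 0.0575.

0.0575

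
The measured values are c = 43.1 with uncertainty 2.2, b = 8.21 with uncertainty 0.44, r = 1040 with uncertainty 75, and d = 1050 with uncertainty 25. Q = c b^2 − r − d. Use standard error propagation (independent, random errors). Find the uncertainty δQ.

354

Let p = c·b^2 = 2910. δp/p = √((1·δc/c)² + (2·δb/b)²) = √(0.00261 + 0.0115) = 0.119, so δp = 345.
Q = p − r − d: δQ = √(δp² + δr² + δd²) = √(1.19e+05 + 5620 + 625) = 354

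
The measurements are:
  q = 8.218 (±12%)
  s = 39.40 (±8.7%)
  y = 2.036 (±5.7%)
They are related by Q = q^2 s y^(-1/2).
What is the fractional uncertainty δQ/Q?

Each factor contributes (exponent × relative error)² to (δQ/Q)²:
  (2·δq/q)² = (2×0.120)² = 0.0576;  (1·δs/s)² = (1×0.0870)² = 0.00757;  (−½·δy/y)² = (-0.5×0.0570)² = 0.000812
δQ/Q = √(0.0660) = 0.257

0.257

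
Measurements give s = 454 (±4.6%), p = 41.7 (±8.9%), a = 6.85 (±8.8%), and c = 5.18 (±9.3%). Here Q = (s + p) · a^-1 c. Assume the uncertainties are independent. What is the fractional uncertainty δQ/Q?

0.135

Let u = s + p = 496. δu = √(δs² + δp²) = √(436 + 13.8) = 21.2, so δu/u = 0.0428.
Q is then a monomial in u, a, c:
δQ/Q = √((δu/u)² + (-1·δa/a)² + (1·δc/c)²) = √(0.00183 + 0.00774 + 0.00865) = 0.135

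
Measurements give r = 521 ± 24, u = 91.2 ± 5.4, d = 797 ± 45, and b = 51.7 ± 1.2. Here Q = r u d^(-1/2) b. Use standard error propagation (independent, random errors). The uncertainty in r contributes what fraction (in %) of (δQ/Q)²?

30.5%

(δQ/Q)² = (1·δr/r)² + (1·δu/u)² + (−½·δd/d)² + (1·δb/b)²
  r term: (1×0.0461)² = 0.00212
  u term: (1×0.0592)² = 0.00351
  d term: (-0.5×0.0565)² = 0.000797
  b term: (1×0.0232)² = 0.000539
Total = 0.00696. Share from r = 0.00212/0.00696 = 0.305.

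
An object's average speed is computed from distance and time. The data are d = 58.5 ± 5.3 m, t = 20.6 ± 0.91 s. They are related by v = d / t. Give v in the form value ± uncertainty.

2.84 ± 0.286 m/s

Each factor contributes (exponent × relative error)² to (δv/v)²:
  (1·δd/d)² = (1×0.0906)² = 0.00821;  (-1·δt/t)² = (-1×0.0442)² = 0.00195
δv/v = √(0.0102) = 0.101
v = 2.84 m/s, so δv = 0.101 × 2.84 = 0.286 m/s.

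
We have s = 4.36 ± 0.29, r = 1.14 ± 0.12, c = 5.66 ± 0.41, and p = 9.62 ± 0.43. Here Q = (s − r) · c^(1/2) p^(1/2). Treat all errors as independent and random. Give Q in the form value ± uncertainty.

23.8 ± 2.53

Let u = s − r = 3.22. δu = √(δs² + δr²) = √(0.0841 + 0.0144) = 0.314, so δu/u = 0.0975.
Q is then a monomial in u, c, p:
δQ/Q = √((δu/u)² + (½·δc/c)² + (½·δp/p)²) = √(0.00950 + 0.00131 + 0.000499) = 0.106
Q = 23.8, so δQ = 0.106 × 23.8 = 2.53.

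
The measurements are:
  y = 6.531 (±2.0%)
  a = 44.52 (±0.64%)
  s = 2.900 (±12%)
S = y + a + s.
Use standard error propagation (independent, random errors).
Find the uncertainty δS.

0.468

S is a linear combination, so absolute uncertainties add in quadrature:
  (δy)² = 0.0171;  (δa)² = 0.0812;  (δs)² = 0.121
δS = √(0.219) = 0.468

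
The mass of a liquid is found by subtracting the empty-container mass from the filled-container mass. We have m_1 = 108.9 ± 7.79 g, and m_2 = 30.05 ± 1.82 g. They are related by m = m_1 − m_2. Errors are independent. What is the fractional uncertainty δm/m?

0.101

Each term contributes (cᵢ δxᵢ)² to (δm)²:
  (δm_1)² = 60.7;  (δm_2)² = 3.31
δm = √(64.0) = 8.00 g
m = 78.85 g, so δm/m = 8.00/78.85 = 0.101.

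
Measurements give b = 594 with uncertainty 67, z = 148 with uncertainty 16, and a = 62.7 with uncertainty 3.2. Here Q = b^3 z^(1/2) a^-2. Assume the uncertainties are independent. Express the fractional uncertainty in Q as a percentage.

35.8%

Each factor contributes (exponent × relative error)² to (δQ/Q)²:
  (3·δb/b)² = (3×0.113)² = 0.115;  (½·δz/z)² = (0.5×0.108)² = 0.00292;  (-2·δa/a)² = (-2×0.0510)² = 0.0104
δQ/Q = √(0.128) = 0.358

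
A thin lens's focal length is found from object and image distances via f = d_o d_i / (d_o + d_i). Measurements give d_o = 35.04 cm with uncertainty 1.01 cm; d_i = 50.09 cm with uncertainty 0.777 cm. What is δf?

0.374 cm

∂f/∂d_o = (d_i/(d_o+d_i))² = 0.346;  ∂f/∂d_i = (d_o/(d_o+d_i))² = 0.169
δf = √((∂f/∂d_o · δd_o)² + (∂f/∂d_i · δd_i)²) = √(0.122 + 0.0173) = 0.374 cm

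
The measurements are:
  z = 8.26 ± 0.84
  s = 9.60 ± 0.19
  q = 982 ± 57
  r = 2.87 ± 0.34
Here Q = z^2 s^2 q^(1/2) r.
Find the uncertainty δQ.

1.36e+05

Products/powers → add relative errors in quadrature, weighted by exponent:
  (2·δz/z)² = (2×0.102)² = 0.0414;  (2·δs/s)² = (2×0.0198)² = 0.00157;  (½·δq/q)² = (0.5×0.0580)² = 0.000842;  (1·δr/r)² = (1×0.118)² = 0.0140
δQ/Q = √(0.0578) = 0.240
Q = 5.66e+05, so δQ = 0.240 × 5.66e+05 = 1.36e+05.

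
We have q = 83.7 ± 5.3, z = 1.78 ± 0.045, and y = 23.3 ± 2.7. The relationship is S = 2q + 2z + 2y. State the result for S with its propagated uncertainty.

218 ± 11.9

For a sum/difference, combine absolute errors in quadrature:
  (2·δq)² = 112;  (2·δz)² = 0.00810;  (2·δy)² = 29.2
δS = √(142) = 11.9
S = 218.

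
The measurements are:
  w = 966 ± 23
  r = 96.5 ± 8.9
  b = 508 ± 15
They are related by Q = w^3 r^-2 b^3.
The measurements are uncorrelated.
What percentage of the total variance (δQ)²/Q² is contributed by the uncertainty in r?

72.4%

(δQ/Q)² = (3·δw/w)² + (-2·δr/r)² + (3·δb/b)²
  w term: (3×0.0238)² = 0.00510
  r term: (-2×0.0922)² = 0.0340
  b term: (3×0.0295)² = 0.00785
Total = 0.0470. Share from r = 0.0340/0.0470 = 0.724.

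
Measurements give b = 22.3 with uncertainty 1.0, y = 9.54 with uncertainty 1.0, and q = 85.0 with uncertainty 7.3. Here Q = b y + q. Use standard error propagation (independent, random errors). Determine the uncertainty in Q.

Let p = b·y = 213. δp/p = √((1·δb/b)² + (1·δy/y)²) = √(0.00201 + 0.0110) = 0.114, so δp = 24.3.
Q = p + q: δQ = √(δp² + δq²) = √(588 + 53.3) = 25.3

25.3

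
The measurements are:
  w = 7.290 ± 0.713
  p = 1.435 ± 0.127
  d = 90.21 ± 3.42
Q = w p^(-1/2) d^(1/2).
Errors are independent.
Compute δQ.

Relative error in a monomial: (δQ/Q)² = Σ (nᵢ · δxᵢ/xᵢ)².
  (1·δw/w)² = (1×0.0978)² = 0.00957;  (−½·δp/p)² = (-0.5×0.0885)² = 0.00196;  (½·δd/d)² = (0.5×0.0379)² = 0.000359
δQ/Q = √(0.0119) = 0.109
Q = 57.80, so δQ = 0.109 × 57.80 = 6.30.

6.30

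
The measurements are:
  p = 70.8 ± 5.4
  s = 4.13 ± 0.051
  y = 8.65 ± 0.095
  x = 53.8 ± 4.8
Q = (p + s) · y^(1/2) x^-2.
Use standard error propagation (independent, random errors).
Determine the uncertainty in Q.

0.0147

Let u = p + s = 74.9. δu = √(δp² + δs²) = √(29.2 + 0.00260) = 5.40, so δu/u = 0.0721.
Q is then a monomial in u, y, x:
δQ/Q = √((δu/u)² + (½·δy/y)² + (-2·δx/x)²) = √(0.00519 + 3.02e-05 + 0.0318) = 0.193
Q = 0.0761, so δQ = 0.193 × 0.0761 = 0.0147.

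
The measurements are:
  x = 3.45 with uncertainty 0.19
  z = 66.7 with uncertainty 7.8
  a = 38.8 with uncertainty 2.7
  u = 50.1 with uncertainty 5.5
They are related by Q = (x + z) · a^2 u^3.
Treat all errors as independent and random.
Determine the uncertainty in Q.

4.97e+09

Let w = x + z = 70.2. δw = √(δx² + δz²) = √(0.0361 + 60.8) = 7.80, so δw/w = 0.111.
Q is then a monomial in w, a, u:
δQ/Q = √((δw/w)² + (2·δa/a)² + (3·δu/u)²) = √(0.0124 + 0.0194 + 0.108) = 0.374
Q = 1.33e+10, so δQ = 0.374 × 1.33e+10 = 4.97e+09.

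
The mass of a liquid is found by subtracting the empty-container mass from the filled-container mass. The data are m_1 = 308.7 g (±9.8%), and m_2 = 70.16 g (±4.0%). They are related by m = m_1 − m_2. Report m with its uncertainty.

Absolute uncertainties add in quadrature for a linear combination:
  (δm_1)² = 915;  (δm_2)² = 7.88
δm = √(923) = 30.4 g
m = 238.5 g.

238.5 ± 30.4 g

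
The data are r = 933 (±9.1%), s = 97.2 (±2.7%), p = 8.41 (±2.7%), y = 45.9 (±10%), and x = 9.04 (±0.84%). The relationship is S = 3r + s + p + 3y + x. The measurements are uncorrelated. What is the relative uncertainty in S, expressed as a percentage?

For a sum/difference, combine absolute errors in quadrature:
  (3·δr)² = 64900;  (δs)² = 6.89;  (δp)² = 0.0516;  (3·δy)² = 190;  (δx)² = 0.00577
δS = √(65100) = 255
S = 3050, so δS/S = 255/3050 = 0.0836.

8.36%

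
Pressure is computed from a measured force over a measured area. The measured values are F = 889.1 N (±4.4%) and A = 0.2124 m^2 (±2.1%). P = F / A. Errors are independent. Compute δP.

204 Pa

Each factor contributes (exponent × relative error)² to (δP/P)²:
  (1·δF/F)² = (1×0.0440)² = 0.00194;  (-1·δA/A)² = (-1×0.0210)² = 0.000441
δP/P = √(0.00238) = 0.0488
P = 4186 Pa, so δP = 0.0488 × 4186 = 204 Pa.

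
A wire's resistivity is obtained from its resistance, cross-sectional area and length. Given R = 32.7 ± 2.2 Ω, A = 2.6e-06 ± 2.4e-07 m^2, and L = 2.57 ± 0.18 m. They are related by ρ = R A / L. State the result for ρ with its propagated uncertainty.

(3.31 ± 0.443) × 10^-5 Ω·m

Relative error in a monomial: (δρ/ρ)² = Σ (nᵢ · δxᵢ/xᵢ)².
  (1·δR/R)² = (1×0.0673)² = 0.00453;  (1·δA/A)² = (1×0.0923)² = 0.00852;  (-1·δL/L)² = (-1×0.0700)² = 0.00491
δρ/ρ = √(0.0180) = 0.134
ρ = 3.31e-05 Ω·m, so δρ = 0.134 × 3.31e-05 = 4.43e-06 Ω·m.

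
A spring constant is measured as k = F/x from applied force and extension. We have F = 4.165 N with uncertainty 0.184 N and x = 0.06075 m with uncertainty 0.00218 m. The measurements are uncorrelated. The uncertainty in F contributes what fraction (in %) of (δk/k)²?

(δk/k)² = (1·δF/F)² + (-1·δx/x)²
  F term: (1×0.0442)² = 0.00195
  x term: (-1×0.0359)² = 0.00129
Total = 0.00324. Share from F = 0.00195/0.00324 = 0.602.

60.2%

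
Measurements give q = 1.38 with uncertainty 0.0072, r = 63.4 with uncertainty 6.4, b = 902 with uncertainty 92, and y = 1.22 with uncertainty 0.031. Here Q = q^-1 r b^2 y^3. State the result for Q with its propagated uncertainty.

Relative error in a monomial: (δQ/Q)² = Σ (nᵢ · δxᵢ/xᵢ)².
  (-1·δq/q)² = (-1×0.00522)² = 2.72e-05;  (1·δr/r)² = (1×0.101)² = 0.0102;  (2·δb/b)² = (2×0.102)² = 0.0416;  (3·δy/y)² = (3×0.0254)² = 0.00581
δQ/Q = √(0.0576) = 0.240
Q = 6.79e+07, so δQ = 0.240 × 6.79e+07 = 1.63e+07.

(6.79 ± 1.63) × 10^7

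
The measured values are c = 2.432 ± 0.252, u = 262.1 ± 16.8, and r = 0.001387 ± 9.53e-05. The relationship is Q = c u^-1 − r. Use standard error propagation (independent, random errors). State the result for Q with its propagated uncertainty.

Let p = c·u^-1 = 0.009279. δp/p = √((1·δc/c)² + (-1·δu/u)²) = √(0.0107 + 0.00411) = 0.122, so δp = 0.00113.
Q = p − r: δQ = √(δp² + δr²) = √(1.28e-06 + 9.08e-09) = 0.00113
Q = 0.007892.

0.007892 ± 0.00113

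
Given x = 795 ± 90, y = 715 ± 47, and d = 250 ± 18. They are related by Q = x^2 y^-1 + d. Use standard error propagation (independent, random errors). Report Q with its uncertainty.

1130 ± 209

Let p = x^2·y^-1 = 884. δp/p = √((2·δx/x)² + (-1·δy/y)²) = √(0.0513 + 0.00432) = 0.236, so δp = 208.
Q = p + d: δQ = √(δp² + δd²) = √(43400 + 324) = 209
Q = 1130.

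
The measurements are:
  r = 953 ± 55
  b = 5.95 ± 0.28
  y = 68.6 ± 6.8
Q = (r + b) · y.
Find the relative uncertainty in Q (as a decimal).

0.115

Let u = r + b = 959. δu = √(δr² + δb²) = √(3020 + 0.0784) = 55.0, so δu/u = 0.0574.
Q is then a monomial in u, y:
δQ/Q = √((δu/u)² + (1·δy/y)²) = √(0.00329 + 0.00983) = 0.115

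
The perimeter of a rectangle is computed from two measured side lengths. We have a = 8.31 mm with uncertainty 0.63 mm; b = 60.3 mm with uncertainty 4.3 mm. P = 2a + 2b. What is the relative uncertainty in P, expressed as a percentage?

Absolute uncertainties add in quadrature for a linear combination:
  (2·δa)² = 1.59;  (2·δb)² = 74.0
δP = √(75.5) = 8.69 mm
P = 137 mm, so δP/P = 8.69/137 = 0.0633.

6.33%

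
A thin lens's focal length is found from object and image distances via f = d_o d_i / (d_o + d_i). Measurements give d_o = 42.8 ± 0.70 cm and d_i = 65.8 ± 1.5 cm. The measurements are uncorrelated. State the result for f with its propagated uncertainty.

25.9 ± 0.347 cm

∂f/∂d_o = (d_i/(d_o+d_i))² = 0.367;  ∂f/∂d_i = (d_o/(d_o+d_i))² = 0.155
δf = √((∂f/∂d_o · δd_o)² + (∂f/∂d_i · δd_i)²) = √(0.0660 + 0.0543) = 0.347 cm
f = 25.9 cm.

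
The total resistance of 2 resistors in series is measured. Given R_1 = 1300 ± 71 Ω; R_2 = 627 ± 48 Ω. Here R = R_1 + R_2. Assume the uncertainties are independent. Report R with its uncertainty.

Absolute uncertainties add in quadrature for a linear combination:
  (δR_1)² = 5040;  (δR_2)² = 2300
δR = √(7340) = 85.7 Ω
R = 1930 Ω.

1930 ± 85.7 Ω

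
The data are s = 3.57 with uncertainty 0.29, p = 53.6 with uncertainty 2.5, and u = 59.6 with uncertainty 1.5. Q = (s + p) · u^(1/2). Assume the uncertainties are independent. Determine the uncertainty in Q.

20.2

Let w = s + p = 57.2. δw = √(δs² + δp²) = √(0.0841 + 6.25) = 2.52, so δw/w = 0.0440.
Q is then a monomial in w, u:
δQ/Q = √((δw/w)² + (½·δu/u)²) = √(0.00194 + 0.000158) = 0.0458
Q = 441, so δQ = 0.0458 × 441 = 20.2.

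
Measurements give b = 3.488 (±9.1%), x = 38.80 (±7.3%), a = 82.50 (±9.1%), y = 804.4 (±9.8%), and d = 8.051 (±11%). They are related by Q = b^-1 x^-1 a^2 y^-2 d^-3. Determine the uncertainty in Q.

6.56e-08

Relative error in a monomial: (δQ/Q)² = Σ (nᵢ · δxᵢ/xᵢ)².
  (-1·δb/b)² = (-1×0.0910)² = 0.00828;  (-1·δx/x)² = (-1×0.0730)² = 0.00533;  (2·δa/a)² = (2×0.0910)² = 0.0331;  (-2·δy/y)² = (-2×0.0980)² = 0.0384;  (-3·δd/d)² = (-3×0.110)² = 0.109
δQ/Q = √(0.194) = 0.441
Q = 1.489e-07, so δQ = 0.441 × 1.489e-07 = 6.56e-08.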